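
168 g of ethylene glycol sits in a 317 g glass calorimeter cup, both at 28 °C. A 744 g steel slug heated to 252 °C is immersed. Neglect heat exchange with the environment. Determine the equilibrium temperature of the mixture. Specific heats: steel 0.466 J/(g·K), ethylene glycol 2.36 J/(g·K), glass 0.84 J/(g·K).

T_f = Σ m_i c_i T_i / Σ m_i c_i:
T_f = (346.7·252 + 396.48·28 + 266.28·28) / (346.7 + 396.48 + 266.28)
    = 105927 / 1009.5 ≈ 104.93 °C

T_f ≈ 104.9 °C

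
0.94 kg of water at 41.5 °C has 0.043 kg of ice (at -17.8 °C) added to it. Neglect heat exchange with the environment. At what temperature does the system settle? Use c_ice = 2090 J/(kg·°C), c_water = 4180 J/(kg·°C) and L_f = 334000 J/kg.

Taking heat into each body as positive, Σ m c ΔT = 0:
warm ice to 0 °C: 0.043·2090·(0 − (-17.8)) = 1599.7
  fusion: m_ice L_f = 0.043·334000 = 14362
  warm the meltwater: 179.74 T
  water: 3929.2(T − 41.5)
4108.9 T = 163062 − 15962 = 147100
T ≈ 35.80 °C — above 0 °C, consistent with complete melting.

T_f ≈ 35.8 °C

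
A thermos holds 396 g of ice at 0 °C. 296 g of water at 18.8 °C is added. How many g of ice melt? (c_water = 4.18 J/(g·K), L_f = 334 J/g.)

Cooling the water to 0 °C releases 296·4.18·18.8 = 23261 J.
Fully melting the ice requires m_ice L_f = 396·334 = 132264 J.
23261 J < 132264 J, so only part of the ice melts and the system sits at 0 °C.
m_melted·334 = 23261  ⇒  m_melted ≈ 69.64 g.

m_melted ≈ 69.6 g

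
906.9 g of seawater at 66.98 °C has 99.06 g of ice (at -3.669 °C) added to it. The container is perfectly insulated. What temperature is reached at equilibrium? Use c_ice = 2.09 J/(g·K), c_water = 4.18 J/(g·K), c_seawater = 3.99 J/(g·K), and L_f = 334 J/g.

Let T be the final temperature. ΣQ_i = 0:
warm ice to 0 °C: 99.06·2.09·(0 − (-3.669)) = 759.61
  fusion: m_ice L_f = 99.06·334 = 33086
  meltwater 0→T: 99.06·4.18·T = 414.07 T
  seawater: 3618.5(T − 66.98)
4032.6 T = 242369 − 33846 = 208524
T ≈ 51.71 °C — above 0 °C, consistent with complete melting.

T_f ≈ 51.7 °C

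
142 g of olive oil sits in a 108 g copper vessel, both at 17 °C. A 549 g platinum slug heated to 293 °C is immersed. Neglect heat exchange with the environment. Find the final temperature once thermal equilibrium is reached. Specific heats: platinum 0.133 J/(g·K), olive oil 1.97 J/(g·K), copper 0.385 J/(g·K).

With ΣQ=0 the equilibrium temperature is the m·c-weighted mean:
T_f = (73.02*293 + 279.74*17 + 41.58*17) / (73.02 + 279.74 + 41.58)
    = 26856 / 394.34 ≈ 68.11 °C

T_f ≈ 68.1 °C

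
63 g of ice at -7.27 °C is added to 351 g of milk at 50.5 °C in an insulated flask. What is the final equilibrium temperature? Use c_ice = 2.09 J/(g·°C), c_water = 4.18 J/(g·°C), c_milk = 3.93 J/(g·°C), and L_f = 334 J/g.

T_f ≈ 29.0 °C

Let T be the final temperature. ΣQ_i = 0:
ice -7.27→0 °C: 63×2.09×7.27 = 957.24; melt ice: 63×334 = 21042; meltwater 0→T: 63×4.18×T = 263.34 T; milk cools: 351×3.93×(T − 50.5) = 1379.4(T − 50.5)
1642.8 T = 69661 − 21999 = 47662
T ≈ 29.01 °C. Since T > 0 °C, the all-ice-melts assumption holds.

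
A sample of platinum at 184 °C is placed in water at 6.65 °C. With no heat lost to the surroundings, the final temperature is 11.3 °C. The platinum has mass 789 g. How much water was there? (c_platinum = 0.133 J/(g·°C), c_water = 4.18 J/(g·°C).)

m ≈ 932 g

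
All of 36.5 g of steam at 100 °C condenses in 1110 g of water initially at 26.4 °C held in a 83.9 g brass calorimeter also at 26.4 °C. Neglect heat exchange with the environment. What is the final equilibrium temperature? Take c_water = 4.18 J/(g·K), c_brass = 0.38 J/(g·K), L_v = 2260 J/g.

T_f ≈ 45.8 °C

Taking heat into each body as positive, Σ m c ΔT = 0:
latent heat released on condensation: 36.5×2260 = 82490; condensate cools 100→T: 36.5×4.18×(T − 100) = 152.57(T − 100); water warms: 1110×4.18×(T − 26.4) = 4639.8(T − 26.4); brass cup: 83.9×0.38×(T − 26.4) = 31.88(T − 26.4)
4824.3 T = 82490 + 15257 + 123332 = 221079
T ≈ 45.83 °C (< 100 °C, so full condensation is consistent).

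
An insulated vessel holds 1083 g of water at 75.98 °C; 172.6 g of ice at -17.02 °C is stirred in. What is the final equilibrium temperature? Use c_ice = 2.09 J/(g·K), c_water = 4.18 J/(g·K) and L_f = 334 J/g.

T_f ≈ 53.4 °C

Energy balance with sensible and latent terms:
ice -17.02→0 °C: 172.6×2.09×17.02 = 6139.7; fusion: m_ice L_f = 172.6×334 = 57648; warm the meltwater: 721.47 T; water: 4526.9(T − 75.98)
5248.4 T = 343957 − 63788 = 280169
T ≈ 53.38 °C. Since T > 0 °C, the all-ice-melts assumption holds.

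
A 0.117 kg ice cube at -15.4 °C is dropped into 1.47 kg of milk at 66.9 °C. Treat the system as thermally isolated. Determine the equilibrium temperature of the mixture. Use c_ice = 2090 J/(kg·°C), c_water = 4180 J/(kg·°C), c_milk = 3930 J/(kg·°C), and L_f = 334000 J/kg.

T_f ≈ 54.8 °C

Let T be the final temperature. ΣQ_i = 0:
warm ice to 0 °C: 0.117·2090·(0 − (-15.4)) = 3765.8
  melt ice: 0.117·334000 = 39078
  warm the meltwater: 489.06 T
  milk: 5777.1(T − 66.9)
6266.2 T = 386488 − 42844 = 343644
T ≈ 54.84 °C — above 0 °C, consistent with complete melting.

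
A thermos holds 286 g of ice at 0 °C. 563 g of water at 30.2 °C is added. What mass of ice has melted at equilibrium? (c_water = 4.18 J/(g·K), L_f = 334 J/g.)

m_melted ≈ 213 g

Cooling the water to 0 °C releases 563·4.18·30.2 = 71071 J.
Melting all 286 g of ice would need 286·334 = 95524 J.
71071 J < 95524 J, so only part of the ice melts and the system sits at 0 °C.
m_melt = 71071 / L_f = 212.8 g.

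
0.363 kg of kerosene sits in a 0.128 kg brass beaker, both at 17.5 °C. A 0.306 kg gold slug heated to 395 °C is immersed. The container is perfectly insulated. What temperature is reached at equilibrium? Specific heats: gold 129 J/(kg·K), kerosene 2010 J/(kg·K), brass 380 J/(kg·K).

Conservation of energy gives ΣQ = 0:
0.306×129×(T − 395) + 0.363×2010×(T − 17.5) + 0.128×380×(T − 17.5) = 0
39.47(T − 395) + 729.63(T − 17.5) + 48.64(T − 17.5) = 0
(39.47 + 729.63 + 48.64) T = 39.47×395 + 729.63×17.5 + 48.64×17.5
T ≈ 35.72 °C

T_f ≈ 35.7 °C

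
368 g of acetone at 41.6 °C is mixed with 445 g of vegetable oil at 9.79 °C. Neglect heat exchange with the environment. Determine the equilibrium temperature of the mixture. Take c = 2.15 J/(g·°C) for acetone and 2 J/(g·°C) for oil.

Set heat shed by the hot body equal to heat absorbed by the cold body:
368·2.15·(41.6 − T) = 445·2·(T − 9.79)
791.2(41.6 − T) = 890(T − 9.79)
1681.2 T = 41627  ⇒  T ≈ 24.76 °C

T_f ≈ 24.8 °C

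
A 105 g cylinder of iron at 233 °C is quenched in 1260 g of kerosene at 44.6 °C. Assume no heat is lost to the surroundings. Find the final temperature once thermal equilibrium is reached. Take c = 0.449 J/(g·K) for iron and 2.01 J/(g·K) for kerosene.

T_f is the heat-capacity-weighted average of the initial temperatures:
T_f = (47.15×233 + 2532.6×44.6) / (47.15 + 2532.6)
    = 123939 / 2579.7 ≈ 48.04 °C

T_f ≈ 48.0 °C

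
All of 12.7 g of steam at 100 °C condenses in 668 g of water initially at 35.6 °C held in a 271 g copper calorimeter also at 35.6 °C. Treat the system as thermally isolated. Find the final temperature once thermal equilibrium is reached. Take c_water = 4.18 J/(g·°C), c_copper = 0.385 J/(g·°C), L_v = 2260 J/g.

T_f ≈ 46.5 °C

Energy balance with sensible and latent terms:
condense steam: −12.7·2260 = −28702
  condensate cools 100→T: 12.7·4.18·(T − 100) = 53.09(T − 100)
  original water: 2792.2(T − 35.6)
  copper cup: 271·0.385·(T − 35.6) = 104.34(T − 35.6)
2949.7 T = 28702 + 5308.6 + 103118 = 137129
T ≈ 46.49 °C, under the boiling point, so the assumption holds.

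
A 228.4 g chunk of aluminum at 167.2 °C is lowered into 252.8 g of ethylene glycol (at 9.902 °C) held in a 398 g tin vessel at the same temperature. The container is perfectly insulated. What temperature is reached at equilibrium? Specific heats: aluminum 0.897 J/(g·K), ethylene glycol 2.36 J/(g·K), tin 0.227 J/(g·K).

T_f ≈ 46.0 °C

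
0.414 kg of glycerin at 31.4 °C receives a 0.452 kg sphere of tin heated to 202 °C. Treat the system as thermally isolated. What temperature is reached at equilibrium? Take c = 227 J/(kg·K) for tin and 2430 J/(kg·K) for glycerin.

T_f ≈ 47.2 °C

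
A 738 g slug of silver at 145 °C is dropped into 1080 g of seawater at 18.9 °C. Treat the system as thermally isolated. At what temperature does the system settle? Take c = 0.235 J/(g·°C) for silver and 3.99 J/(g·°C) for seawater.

Setting the total heat transfer to zero:
738·0.235·(T − 145) + 1080·3.99·(T − 18.9) = 0
(173.43 + 4309.2) T = 173.43·145 + 4309.2·18.9
T ≈ 23.78 °C

T_f ≈ 23.8 °C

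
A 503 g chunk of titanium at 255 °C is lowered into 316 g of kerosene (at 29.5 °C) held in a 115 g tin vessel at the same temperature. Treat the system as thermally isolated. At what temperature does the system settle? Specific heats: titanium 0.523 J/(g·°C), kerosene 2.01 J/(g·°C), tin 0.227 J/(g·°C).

T_f ≈ 93.7 °C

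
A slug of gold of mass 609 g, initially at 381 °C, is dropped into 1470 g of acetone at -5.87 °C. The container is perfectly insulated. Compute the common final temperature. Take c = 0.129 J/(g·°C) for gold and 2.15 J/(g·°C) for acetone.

Let T be the final temperature. ΣQ_i = 0:
609·0.129·(T − 381) + 1470·2.15·(T − (-5.87)) = 0
(78.56 + 3160.5) T = 78.56·381 + 3160.5·(-5.87)
T ≈ 3.51 °C

T_f ≈ 3.5 °C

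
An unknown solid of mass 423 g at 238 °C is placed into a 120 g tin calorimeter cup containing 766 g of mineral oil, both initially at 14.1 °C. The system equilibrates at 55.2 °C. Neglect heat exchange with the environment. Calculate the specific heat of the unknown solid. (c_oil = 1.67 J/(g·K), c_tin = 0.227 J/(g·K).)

Setting the total heat transfer to zero:
423×c×(55.2 − 238) + 766×1.67×(55.2 − 14.1) + 120×0.227×(55.2 − 14.1) = 0
-77324 c = -53696
c = -53696/-77324 ≈ 0.6944 J/(g·K)

c ≈ 0.694 J/(g·K)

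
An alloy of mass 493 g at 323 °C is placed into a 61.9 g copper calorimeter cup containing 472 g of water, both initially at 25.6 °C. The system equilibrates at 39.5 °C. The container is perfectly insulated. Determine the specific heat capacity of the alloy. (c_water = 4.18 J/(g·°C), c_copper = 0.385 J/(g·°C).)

c ≈ 0.199 J/(g·°C)

Conservation of energy gives ΣQ = 0:
493×c×(39.5 − 323) + 472×4.18×(39.5 − 25.6) + 61.9×0.385×(39.5 − 25.6) = 0
-139766 c = -27755
c = -27755/-139766 ≈ 0.1986 J/(g·°C)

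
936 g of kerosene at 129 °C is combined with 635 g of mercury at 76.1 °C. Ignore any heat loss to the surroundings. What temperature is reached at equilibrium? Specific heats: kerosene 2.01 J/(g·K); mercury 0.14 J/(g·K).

T_f ≈ 126.6 °C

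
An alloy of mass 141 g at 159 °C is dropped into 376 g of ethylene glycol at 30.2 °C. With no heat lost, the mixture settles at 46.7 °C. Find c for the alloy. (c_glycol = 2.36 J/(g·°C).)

c ≈ 0.925 J/(g·°C)

m_s c (T_s − T_f) = m_glycol c_glycol (T_f − T_0):
141·c·(159 − 46.7) = 376·2.36·(46.7 − 30.2)
15834 c = 14641  ⇒  c ≈ 0.9247 J/(g·°C)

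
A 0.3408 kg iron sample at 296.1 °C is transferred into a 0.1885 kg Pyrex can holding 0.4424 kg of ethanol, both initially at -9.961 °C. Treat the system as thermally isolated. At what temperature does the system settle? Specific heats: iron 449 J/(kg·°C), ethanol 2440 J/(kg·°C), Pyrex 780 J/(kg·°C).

T_f ≈ 24.0 °C

Taking heat into each body as positive, Σ m c ΔT = 0:
0.3408×449×(T − 296.1) + 0.4424×2440×(T − (-9.961)) + 0.1885×780×(T − (-9.961)) = 0
1379.5 T = 33092
T = 33092 / 1379.5 = 24 °C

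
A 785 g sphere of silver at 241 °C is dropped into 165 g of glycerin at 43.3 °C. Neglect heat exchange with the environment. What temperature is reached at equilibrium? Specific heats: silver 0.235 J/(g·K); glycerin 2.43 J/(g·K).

|Q_silver| = |Q_glycerin|:
785·0.235·(241 − T) = 165·2.43·(T − 43.3)
184.47(241 − T) = 400.95(T − 43.3)
585.43 T = 61820  ⇒  T ≈ 105.60 °C

T_f ≈ 105.6 °C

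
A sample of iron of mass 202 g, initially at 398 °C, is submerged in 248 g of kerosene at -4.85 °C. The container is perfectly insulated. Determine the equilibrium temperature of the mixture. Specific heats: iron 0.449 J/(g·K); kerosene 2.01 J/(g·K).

T_f ≈ 57.2 °C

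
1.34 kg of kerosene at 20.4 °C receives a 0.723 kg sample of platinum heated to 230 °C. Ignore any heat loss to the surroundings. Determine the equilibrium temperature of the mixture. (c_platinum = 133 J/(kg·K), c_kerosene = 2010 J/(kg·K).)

T_f ≈ 27.6 °C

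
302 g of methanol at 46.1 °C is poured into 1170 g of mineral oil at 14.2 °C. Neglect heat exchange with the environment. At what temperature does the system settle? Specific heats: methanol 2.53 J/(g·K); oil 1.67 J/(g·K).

Set heat shed by the hot body equal to heat absorbed by the cold body:
302*2.53*(46.1 − T) = 1170*1.67*(T − 14.2)
764.06(46.1 − T) = 1953.9(T − 14.2)
2718 T = 62969  ⇒  T ≈ 23.17 °C

T_f ≈ 23.2 °C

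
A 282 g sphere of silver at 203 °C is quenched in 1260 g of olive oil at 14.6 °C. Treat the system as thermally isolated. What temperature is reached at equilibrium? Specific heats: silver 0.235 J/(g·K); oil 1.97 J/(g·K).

T_f ≈ 19.5 °C

T_f is the heat-capacity-weighted average of the initial temperatures:
T_f = (66.27×203 + 2482.2×14.6) / (66.27 + 2482.2)
    = 49693 / 2548.5 ≈ 19.50 °C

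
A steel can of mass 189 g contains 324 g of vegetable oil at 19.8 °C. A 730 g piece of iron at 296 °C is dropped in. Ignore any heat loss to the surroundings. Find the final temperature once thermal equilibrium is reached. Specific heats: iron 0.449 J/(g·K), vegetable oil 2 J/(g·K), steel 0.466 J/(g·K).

T_f ≈ 104.9 °C

Heat gained plus heat lost sum to zero:
730×0.449×(T − 296) + 324×2×(T − 19.8) + 189×0.466×(T − 19.8) = 0
327.77(T − 296) + 648(T − 19.8) + 88.07(T − 19.8) = 0
1063.8 T = 111594
T ≈ 104.90 °C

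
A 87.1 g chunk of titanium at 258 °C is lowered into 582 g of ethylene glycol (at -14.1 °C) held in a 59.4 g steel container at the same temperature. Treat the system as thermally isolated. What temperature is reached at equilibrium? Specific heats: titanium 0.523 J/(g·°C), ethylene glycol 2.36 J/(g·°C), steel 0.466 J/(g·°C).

T_f ≈ -5.5 °C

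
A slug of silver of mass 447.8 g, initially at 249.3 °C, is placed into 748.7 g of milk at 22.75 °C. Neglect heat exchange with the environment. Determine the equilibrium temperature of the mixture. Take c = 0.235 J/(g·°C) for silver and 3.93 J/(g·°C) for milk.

T_f ≈ 30.6 °C

T_f is the heat-capacity-weighted average of the initial temperatures:
T_f = (105.23·249.3 + 2942.4·22.75) / (105.23 + 2942.4)
    = 93174 / 3047.6 ≈ 30.57 °C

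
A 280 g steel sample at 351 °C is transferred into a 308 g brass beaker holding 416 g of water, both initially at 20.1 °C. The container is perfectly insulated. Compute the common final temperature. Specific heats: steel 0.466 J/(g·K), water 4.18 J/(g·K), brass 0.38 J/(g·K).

T_f ≈ 41.8 °C

Conservation of energy gives ΣQ = 0:
280*0.466*(T − 351) + 416*4.18*(T − 20.1) + 308*0.38*(T − 20.1) = 0
130.48(T − 351) + 1738.9(T − 20.1) + 117.04(T − 20.1) = 0
(130.48 + 1738.9 + 117.04) T = 130.48*351 + 1738.9*20.1 + 117.04*20.1
T = 83102/1986.4 ≈ 41.84 °C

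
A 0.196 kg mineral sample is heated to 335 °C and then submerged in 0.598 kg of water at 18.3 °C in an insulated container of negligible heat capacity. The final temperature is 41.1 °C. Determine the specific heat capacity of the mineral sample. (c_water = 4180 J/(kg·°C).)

Energy conservation, ΣQ = 0:
0.196·c·(41.1 − 335) + 0.598·4180·(41.1 − 18.3) = 0
-57.6 c = -56992
c = -56992/-57.6 ≈ 989.4 J/(kg·°C)

c ≈ 989 J/(kg·°C)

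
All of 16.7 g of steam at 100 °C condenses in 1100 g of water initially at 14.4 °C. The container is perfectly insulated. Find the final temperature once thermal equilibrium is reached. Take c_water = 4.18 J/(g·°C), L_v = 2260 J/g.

Taking heat into each body as positive, Σ m c ΔT = 0:
condense steam: −16.7×2260 = −37742; condensed water 100 °C→T: 69.81(T − 100); original water: 4598(T − 14.4)
4667.8 T = 37742 + 6980.6 + 66211 = 110934
T ≈ 23.77 °C — below 100 °C, confirming all the steam condensed.

T_f ≈ 23.8 °C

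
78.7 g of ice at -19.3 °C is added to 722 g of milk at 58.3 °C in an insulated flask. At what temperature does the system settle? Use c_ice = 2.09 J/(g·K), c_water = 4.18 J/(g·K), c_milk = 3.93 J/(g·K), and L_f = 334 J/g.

T_f ≈ 42.9 °C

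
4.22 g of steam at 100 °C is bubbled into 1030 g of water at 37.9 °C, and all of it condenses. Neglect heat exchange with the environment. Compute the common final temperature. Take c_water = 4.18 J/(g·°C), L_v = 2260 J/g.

Let T be the final temperature. ΣQ_i = 0:
steam→water at 100 °C releases m L_v = 4.22·2260 = 9537.2; condensed water 100 °C→T: 17.64(T − 100); original water: 4305.4(T − 37.9)
4323 T = 9537.2 + 1764 + 163175 = 174476
T ≈ 40.36 °C — below 100 °C, confirming all the steam condensed.

T_f ≈ 40.4 °C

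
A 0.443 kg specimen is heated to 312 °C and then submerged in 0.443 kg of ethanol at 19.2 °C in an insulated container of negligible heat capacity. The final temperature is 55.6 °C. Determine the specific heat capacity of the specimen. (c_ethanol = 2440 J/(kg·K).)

c ≈ 346 J/(kg·K)

Net heat exchanged in the isolated system is zero:
0.443×c×(55.6 − 312) + 0.443×2440×(55.6 − 19.2) = 0
-113.59 c = -39345
c = -39345/-113.59 ≈ 346.4 J/(kg·K)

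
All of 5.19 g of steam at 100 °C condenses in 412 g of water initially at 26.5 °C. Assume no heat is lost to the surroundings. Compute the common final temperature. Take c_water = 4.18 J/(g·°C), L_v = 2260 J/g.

Energy conservation, ΣQ = 0:
latent heat released on condensation: 5.19·2260 = 11729
  condensate cools 100→T: 5.19·4.18·(T − 100) = 21.69(T − 100)
  water warms: 412·4.18·(T − 26.5) = 1722.2(T − 26.5)
1743.9 T = 11729 + 2169.4 + 45637 = 59536
T ≈ 34.14 °C, under the boiling point, so the assumption holds.

T_f ≈ 34.1 °C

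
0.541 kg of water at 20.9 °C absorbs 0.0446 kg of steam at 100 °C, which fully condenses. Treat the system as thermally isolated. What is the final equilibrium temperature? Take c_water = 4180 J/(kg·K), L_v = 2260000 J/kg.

T_f ≈ 68.1 °C

Conservation of energy gives ΣQ = 0:
latent heat released on condensation: 0.0446·2260000 = 100796
  condensed water 100 °C→T: 186.43(T − 100)
  water warms: 0.541·4180·(T − 20.9) = 2261.4(T − 20.9)
2447.8 T = 100796 + 18643 + 47263 = 166702
T ≈ 68.10 °C, under the boiling point, so the assumption holds.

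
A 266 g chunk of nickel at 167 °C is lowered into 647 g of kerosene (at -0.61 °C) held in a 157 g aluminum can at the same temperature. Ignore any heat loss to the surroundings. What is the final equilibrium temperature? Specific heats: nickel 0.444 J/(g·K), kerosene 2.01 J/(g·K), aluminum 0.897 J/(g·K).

Energy conservation, ΣQ = 0:
266*0.444*(T − 167) + 647*2.01*(T − (-0.61)) + 157*0.897*(T − (-0.61)) = 0
(118.1 + 1300.5 + 140.83) T = 118.1*167 + 1300.5*(-0.61) + 140.83*(-0.61)
T = 18844/1559.4 ≈ 12.08 °C

T_f ≈ 12.1 °C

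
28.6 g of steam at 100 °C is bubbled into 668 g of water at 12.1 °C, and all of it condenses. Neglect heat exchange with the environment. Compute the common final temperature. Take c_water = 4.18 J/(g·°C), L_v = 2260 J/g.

Taking heat into each body as positive, Σ m c ΔT = 0:
condense steam: −28.6×2260 = −64636
  condensed water 100 °C→T: 119.55(T − 100)
  water warms: 668×4.18×(T − 12.1) = 2792.2(T − 12.1)
2911.8 T = 64636 + 11955 + 33786 = 110377
T ≈ 37.91 °C — below 100 °C, confirming all the steam condensed.

T_f ≈ 37.9 °C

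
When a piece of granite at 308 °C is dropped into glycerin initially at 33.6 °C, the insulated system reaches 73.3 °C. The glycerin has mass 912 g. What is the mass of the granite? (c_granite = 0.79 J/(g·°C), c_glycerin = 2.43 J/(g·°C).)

Heat lost by the granite = heat gained by the glycerin:
m×0.79×(308 − 73.3) = 912×2.43×(73.3 − 33.6)
185.41 m = 87982  ⇒  m ≈ 474.5 g

m ≈ 475 g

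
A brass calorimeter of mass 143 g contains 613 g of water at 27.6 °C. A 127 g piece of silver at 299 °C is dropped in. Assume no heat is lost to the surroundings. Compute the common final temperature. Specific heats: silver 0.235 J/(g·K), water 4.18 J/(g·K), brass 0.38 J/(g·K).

T_f ≈ 30.7 °C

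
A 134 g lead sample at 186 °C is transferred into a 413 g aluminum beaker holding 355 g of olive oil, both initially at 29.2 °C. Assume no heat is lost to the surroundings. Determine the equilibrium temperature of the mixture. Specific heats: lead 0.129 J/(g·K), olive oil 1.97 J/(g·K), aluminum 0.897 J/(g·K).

Setting the total heat transfer to zero:
134×0.129×(T − 186) + 355×1.97×(T − 29.2) + 413×0.897×(T − 29.2) = 0
17.29(T − 186) + 699.35(T − 29.2) + 370.46(T − 29.2) = 0
1087.1 T = 34454
T = 34454/1087.1 ≈ 31.69 °C

T_f ≈ 31.7 °C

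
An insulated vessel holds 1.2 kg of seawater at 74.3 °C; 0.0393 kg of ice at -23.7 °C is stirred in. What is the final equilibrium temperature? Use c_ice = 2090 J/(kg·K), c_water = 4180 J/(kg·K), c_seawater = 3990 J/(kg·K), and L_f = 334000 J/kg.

T_f ≈ 68.8 °C

Taking heat into each body as positive, Σ m c ΔT = 0:
ice -23.7→0 °C: 0.0393·2090·23.7 = 1946.6; melt ice: 0.0393·334000 = 13126; warm the meltwater: 164.27 T; seawater cools: 1.2·3990·(T − 74.3) = 4788(T − 74.3)
4952.3 T = 355748 − 15073 = 340676
T ≈ 68.79 °C — above 0 °C, consistent with complete melting.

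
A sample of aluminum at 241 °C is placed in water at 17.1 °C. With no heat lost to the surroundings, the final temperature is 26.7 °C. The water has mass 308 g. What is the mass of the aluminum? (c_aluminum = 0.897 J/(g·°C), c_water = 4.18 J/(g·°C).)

m ≈ 64.3 g

Let T be the final temperature. ΣQ_i = 0:
m×0.897×(26.7 − 241) + 308×4.18×(26.7 − 17.1) = 0
-192.23 m = -12359
m = -12359/-192.23 ≈ 64.3 g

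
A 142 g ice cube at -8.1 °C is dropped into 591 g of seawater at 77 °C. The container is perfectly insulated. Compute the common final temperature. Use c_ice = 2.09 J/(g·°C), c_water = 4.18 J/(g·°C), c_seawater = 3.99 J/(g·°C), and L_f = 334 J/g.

Let T be the final temperature. ΣQ_i = 0:
warm ice to 0 °C: 142×2.09×(0 − (-8.1)) = 2403.9
  fusion: m_ice L_f = 142×334 = 47428
  warm the meltwater: 593.56 T
  seawater cools: 591×3.99×(T − 77) = 2358.1(T − 77)
2951.7 T = 181573 − 49832 = 131741
T ≈ 44.63 °C. Since T > 0 °C, the all-ice-melts assumption holds.

T_f ≈ 44.6 °C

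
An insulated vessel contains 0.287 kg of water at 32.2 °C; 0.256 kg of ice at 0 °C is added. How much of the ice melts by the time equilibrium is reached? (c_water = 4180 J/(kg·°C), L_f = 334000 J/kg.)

m_melted ≈ 0.116 kg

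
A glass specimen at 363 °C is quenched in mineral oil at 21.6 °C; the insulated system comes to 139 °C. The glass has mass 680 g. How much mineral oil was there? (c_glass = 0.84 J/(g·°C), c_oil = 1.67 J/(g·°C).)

Heat lost by the glass = heat gained by the oil:
680·0.84·(363 − 139) = m·1.67·(139 − 21.6)
196.06 m = 127949  ⇒  m ≈ 652.6 g

m ≈ 653 g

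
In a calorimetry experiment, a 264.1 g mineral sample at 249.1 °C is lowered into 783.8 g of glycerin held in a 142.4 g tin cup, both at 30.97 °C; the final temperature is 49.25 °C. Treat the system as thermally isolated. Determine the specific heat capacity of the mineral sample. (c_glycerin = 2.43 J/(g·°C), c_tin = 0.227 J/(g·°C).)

c ≈ 0.671 J/(g·°C)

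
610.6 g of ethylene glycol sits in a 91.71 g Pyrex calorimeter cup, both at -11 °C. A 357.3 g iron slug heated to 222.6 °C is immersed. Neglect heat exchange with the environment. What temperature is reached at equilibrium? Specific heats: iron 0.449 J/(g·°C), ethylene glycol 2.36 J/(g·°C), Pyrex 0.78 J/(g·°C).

T_f ≈ 11.4 °C

With ΣQ=0 the equilibrium temperature is the m·c-weighted mean:
T_f = (160.43*222.6 + 1441*(-11) + 71.53*(-11)) / (160.43 + 1441 + 71.53)
    = 19073 / 1673 ≈ 11.40 °C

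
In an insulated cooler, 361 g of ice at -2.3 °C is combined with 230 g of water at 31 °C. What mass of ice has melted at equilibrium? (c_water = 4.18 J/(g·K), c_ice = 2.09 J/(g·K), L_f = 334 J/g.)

m_melted ≈ 84 g

Water can give up m c ΔT = 230·4.18·31 = 29803 J before reaching 0 °C.
Of that, 361·2.09·2.3 = 1735.3 J goes to bring the ice to 0 °C, leaving 28068 J.
Melting all 361 g of ice would need 361·334 = 120574 J.
28068 J < 120574 J, so only part of the ice melts and the system sits at 0 °C.
m_melted·334 = 28068  ⇒  m_melted ≈ 84.04 g.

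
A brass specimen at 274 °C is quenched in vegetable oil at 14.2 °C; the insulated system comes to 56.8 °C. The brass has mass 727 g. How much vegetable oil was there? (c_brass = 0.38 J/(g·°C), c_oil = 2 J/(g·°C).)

m ≈ 704 g

Let T be the final temperature. ΣQ_i = 0:
727·0.38·(56.8 − 274) + m·2·(56.8 − 14.2) = 0
85.2 m = 60004
m = 60004/85.2 ≈ 704.3 g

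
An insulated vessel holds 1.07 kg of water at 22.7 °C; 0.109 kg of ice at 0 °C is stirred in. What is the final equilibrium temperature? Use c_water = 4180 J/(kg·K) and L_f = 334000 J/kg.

T_f ≈ 13.2 °C

Heat gained plus heat lost sum to zero:
fusion: m_ice L_f = 0.109×334000 = 36406
  warm the meltwater: 455.62 T
  water: 4472.6(T − 22.7)
4928.2 T = 101528 − 36406 = 65122
T ≈ 13.21 °C (positive, so assuming full melt was valid).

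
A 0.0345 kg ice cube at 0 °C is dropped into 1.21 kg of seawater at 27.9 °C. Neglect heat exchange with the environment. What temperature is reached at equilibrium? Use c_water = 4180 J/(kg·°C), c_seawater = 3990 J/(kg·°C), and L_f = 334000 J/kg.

T_f ≈ 24.8 °C

Taking heat into each body as positive, Σ m c ΔT = 0:
latent heat to melt: 0.0345×334000 = 11523
  meltwater 0→T: 0.0345×4180×T = 144.21 T
  seawater: 4827.9(T − 27.9)
4972.1 T = 134698 − 11523 = 123175
T ≈ 24.77 °C. Since T > 0 °C, the all-ice-melts assumption holds.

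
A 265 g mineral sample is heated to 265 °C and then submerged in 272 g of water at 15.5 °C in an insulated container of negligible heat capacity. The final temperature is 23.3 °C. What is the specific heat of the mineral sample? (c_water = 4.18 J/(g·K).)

Net heat exchanged in the isolated system is zero:
265×c×(23.3 − 265) + 272×4.18×(23.3 − 15.5) = 0
-64050 c = -8868.3
c = -8868.3/-64050 ≈ 0.1385 J/(g·K)

c ≈ 0.138 J/(g·K)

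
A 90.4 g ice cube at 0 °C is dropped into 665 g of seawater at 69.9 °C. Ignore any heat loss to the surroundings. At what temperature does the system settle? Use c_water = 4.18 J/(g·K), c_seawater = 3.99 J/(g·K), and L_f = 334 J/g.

Setting the total heat transfer to zero:
fusion: m_ice L_f = 90.4×334 = 30194; warm the meltwater: 377.87 T; seawater: 2653.4(T − 69.9)
3031.2 T = 185469 − 30194 = 155276
T ≈ 51.23 °C — above 0 °C, consistent with complete melting.

T_f ≈ 51.2 °C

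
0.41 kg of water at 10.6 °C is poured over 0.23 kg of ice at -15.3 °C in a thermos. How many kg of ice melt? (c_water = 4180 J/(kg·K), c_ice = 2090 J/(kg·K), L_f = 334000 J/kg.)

m_melted ≈ 0.0324 kg

Water can give up m c ΔT = 0.41·4180·10.6 = 18166 J before reaching 0 °C.
Of that, 0.23·2090·15.3 = 7354.7 J goes to bring the ice to 0 °C, leaving 10812 J.
Fully melting the ice requires m_ice L_f = 0.23·334000 = 76820 J.
10812 J < 76820 J, so only part of the ice melts and the system sits at 0 °C.
m_melt = 10812 / L_f = 0.03237 kg.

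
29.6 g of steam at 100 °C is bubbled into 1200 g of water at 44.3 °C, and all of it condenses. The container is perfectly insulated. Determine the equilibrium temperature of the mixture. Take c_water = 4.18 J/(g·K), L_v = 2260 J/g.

T_f ≈ 58.7 °C

Let T be the final temperature. ΣQ_i = 0:
latent heat released on condensation: 29.6·2260 = 66896; condensed water 100 °C→T: 123.73(T − 100); original water: 5016(T − 44.3)
5139.7 T = 66896 + 12373 + 222209 = 301478
T ≈ 58.66 °C — below 100 °C, confirming all the steam condensed.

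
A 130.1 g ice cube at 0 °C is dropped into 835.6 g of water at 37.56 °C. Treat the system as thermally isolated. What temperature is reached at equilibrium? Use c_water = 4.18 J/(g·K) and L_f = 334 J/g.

Taking heat into each body as positive, Σ m c ΔT = 0:
fusion: m_ice L_f = 130.1×334 = 43453
  meltwater 0→T: 130.1×4.18×T = 543.82 T
  water: 3492.8(T − 37.56)
4036.6 T = 131190 − 43453 = 87736
T ≈ 21.74 °C (positive, so assuming full melt was valid).

T_f ≈ 21.7 °C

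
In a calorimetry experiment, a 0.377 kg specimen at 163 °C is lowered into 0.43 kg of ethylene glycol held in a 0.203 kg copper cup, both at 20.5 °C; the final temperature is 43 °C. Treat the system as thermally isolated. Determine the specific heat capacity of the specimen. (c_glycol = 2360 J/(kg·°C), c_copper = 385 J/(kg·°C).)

c ≈ 544 J/(kg·°C)

Taking heat into each body as positive, Σ m c ΔT = 0:
0.377×c×(43 − 163) + 0.43×2360×(43 − 20.5) + 0.203×385×(43 − 20.5) = 0
-45.24 c = -24591
c = -24591/-45.24 ≈ 543.6 J/(kg·°C)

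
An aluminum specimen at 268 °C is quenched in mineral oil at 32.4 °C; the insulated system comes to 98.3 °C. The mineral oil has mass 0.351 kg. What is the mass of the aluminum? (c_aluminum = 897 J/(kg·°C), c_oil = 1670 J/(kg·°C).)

m ≈ 0.254 kg

Let T be the final temperature. ΣQ_i = 0:
m×897×(98.3 − 268) + 0.351×1670×(98.3 − 32.4) = 0
-152221 m = -38629
m = -38629/-152221 ≈ 0.2538 kg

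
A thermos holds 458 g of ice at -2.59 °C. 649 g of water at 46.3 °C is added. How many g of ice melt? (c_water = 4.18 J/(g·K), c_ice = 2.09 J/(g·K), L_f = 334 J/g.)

Heat available from the water dropping to 0 °C: 649·4.18·46.3 = 125604 J.
Warming the ice to 0 °C takes 458·2.09·2.59 = 2479.2 J, leaving 123124 J for melting.
To melt every bit of ice: 458·334 = 152972 J.
123124 J < 152972 J, so only part of the ice melts and the system sits at 0 °C.
m_melted·334 = 123124  ⇒  m_melted ≈ 368.6 g.

m_melted ≈ 369 g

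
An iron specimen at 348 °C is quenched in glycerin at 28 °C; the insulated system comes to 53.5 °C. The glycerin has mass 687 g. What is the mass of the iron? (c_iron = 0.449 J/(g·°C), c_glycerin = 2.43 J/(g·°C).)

m ≈ 322 g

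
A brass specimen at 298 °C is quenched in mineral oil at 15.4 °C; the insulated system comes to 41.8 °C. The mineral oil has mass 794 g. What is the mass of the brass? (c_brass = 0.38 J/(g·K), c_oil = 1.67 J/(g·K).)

Energy conservation, ΣQ = 0:
m×0.38×(41.8 − 298) + 794×1.67×(41.8 − 15.4) = 0
-97.36 m = -35006
m = -35006/-97.36 ≈ 359.6 g

m ≈ 360 g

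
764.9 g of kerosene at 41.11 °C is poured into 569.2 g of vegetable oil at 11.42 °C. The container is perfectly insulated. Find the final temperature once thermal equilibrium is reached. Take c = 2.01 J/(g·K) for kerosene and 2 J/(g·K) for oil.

Conservation of energy gives ΣQ = 0:
764.9·2.01·(T − 41.11) + 569.2·2·(T − 11.42) = 0
1537.4(T − 41.11) + 1138.4(T − 11.42) = 0
2675.8 T = 76205
T = 76205/2675.8 ≈ 28.48 °C

T_f ≈ 28.5 °C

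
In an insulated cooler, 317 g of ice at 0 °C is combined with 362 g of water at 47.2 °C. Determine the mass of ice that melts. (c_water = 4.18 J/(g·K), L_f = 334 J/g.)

Cooling the water to 0 °C releases 362×4.18×47.2 = 71421 J.
Melting all 317 g of ice would need 317×334 = 105878 J.
Since 71421 < 105878 J, not all the ice melts; equilibrium is at 0 °C.
m_melt = 71421 / L_f = 213.8 g.

m_melted ≈ 214 g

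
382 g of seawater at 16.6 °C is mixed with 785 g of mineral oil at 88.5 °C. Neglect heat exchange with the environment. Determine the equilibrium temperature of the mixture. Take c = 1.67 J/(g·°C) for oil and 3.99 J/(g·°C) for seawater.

T_f ≈ 49.8 °C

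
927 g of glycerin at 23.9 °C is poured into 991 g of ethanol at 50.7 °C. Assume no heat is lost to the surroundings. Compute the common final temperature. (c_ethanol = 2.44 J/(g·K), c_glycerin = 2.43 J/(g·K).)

T_f ≈ 37.8 °C

T_f is the heat-capacity-weighted average of the initial temperatures:
T_f = (2418*50.7 + 2252.6*23.9) / (2418 + 2252.6)
    = 176432 / 4670.6 ≈ 37.77 °C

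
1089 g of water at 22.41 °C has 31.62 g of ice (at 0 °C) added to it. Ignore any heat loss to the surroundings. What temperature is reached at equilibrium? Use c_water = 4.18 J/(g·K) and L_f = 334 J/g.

Heat gained plus heat lost sum to zero:
fusion: m_ice L_f = 31.62×334 = 10561; warm the meltwater: 132.17 T; water: 4552(T − 22.41)
4684.2 T = 102011 − 10561 = 91450
T ≈ 19.52 °C (positive, so assuming full melt was valid).

T_f ≈ 19.5 °C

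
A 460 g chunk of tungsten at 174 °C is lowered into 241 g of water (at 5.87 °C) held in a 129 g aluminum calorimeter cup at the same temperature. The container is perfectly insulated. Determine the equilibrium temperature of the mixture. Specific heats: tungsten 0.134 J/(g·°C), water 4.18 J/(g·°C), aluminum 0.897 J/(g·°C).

Heat gained plus heat lost sum to zero:
460*0.134*(T − 174) + 241*4.18*(T − 5.87) + 129*0.897*(T − 5.87) = 0
(61.64 + 1007.4 + 115.71) T = 61.64*174 + 1007.4*5.87 + 115.71*5.87
T = 17318/1184.7 ≈ 14.62 °C

T_f ≈ 14.6 °C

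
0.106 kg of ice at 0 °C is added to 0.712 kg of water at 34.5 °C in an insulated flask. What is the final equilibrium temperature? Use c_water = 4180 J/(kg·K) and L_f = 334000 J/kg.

Heat gained plus heat lost sum to zero:
latent heat to melt: 0.106×334000 = 35404; meltwater 0→T: 0.106×4180×T = 443.08 T; water cools: 0.712×4180×(T − 34.5) = 2976.2(T − 34.5)
3419.2 T = 102678 − 35404 = 67274
T ≈ 19.67 °C. Since T > 0 °C, the all-ice-melts assumption holds.

T_f ≈ 19.7 °C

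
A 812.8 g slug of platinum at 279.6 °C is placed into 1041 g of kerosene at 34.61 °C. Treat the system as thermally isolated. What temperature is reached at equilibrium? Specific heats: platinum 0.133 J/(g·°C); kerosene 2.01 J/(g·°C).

T_f ≈ 46.6 °C

Let T be the final temperature. ΣQ_i = 0:
812.8*0.133*(T − 279.6) + 1041*2.01*(T − 34.61) = 0
108.1(T − 279.6) + 2092.4(T − 34.61) = 0
(108.1 + 2092.4) T = 108.1*279.6 + 2092.4*34.61
T = 102644 / 2200.5 = 46.6 °C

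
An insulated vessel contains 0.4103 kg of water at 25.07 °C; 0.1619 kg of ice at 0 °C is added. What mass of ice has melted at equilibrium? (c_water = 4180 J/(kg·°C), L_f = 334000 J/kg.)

Cooling the water to 0 °C releases 0.4103·4180·25.07 = 42996 J.
Melting all 0.1619 kg of ice would need 0.1619·334000 = 54075 J.
Since 42996 < 54075 J, not all the ice melts; equilibrium is at 0 °C.
m_melt = 42996 / L_f = 0.1287 kg.

m_melted ≈ 0.129 kg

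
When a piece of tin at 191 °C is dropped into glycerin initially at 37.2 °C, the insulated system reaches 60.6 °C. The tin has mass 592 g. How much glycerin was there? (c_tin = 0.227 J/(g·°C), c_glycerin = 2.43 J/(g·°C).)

m ≈ 308 g

|Q_tin| = |Q_glycerin|:
592·0.227·(191 − 60.6) = m·2.43·(60.6 − 37.2)
56.86 m = 17524  ⇒  m ≈ 308.2 g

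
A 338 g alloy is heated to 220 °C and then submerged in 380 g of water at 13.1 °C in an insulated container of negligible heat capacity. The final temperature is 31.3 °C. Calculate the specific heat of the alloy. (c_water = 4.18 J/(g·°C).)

Heat lost by the alloy = heat gained by the water:
338×c×(220 − 31.3) = 380×4.18×(31.3 − 13.1)
63781 c = 28909  ⇒  c ≈ 0.4533 J/(g·°C)

c ≈ 0.453 J/(g·°C)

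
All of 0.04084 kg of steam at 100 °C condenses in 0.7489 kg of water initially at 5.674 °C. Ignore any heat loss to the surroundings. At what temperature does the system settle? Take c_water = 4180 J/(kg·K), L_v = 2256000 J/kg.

T_f ≈ 38.5 °C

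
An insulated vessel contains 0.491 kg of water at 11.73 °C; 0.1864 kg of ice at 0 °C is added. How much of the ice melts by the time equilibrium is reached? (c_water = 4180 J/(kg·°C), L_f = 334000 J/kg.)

Water can give up m c ΔT = 0.491×4180×11.73 = 24074 J before reaching 0 °C.
To melt every bit of ice: 0.1864×334000 = 62258 J.
That's not enough to melt it all — equilibrium is at 0 °C with ice remaining.
Mass melted = 24074/334000 ≈ 0.07208 kg.

m_melted ≈ 0.0721 kg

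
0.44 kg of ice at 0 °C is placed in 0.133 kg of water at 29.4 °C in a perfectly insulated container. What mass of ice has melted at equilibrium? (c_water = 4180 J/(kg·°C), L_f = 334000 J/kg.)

m_melted ≈ 0.0489 kg

Cooling the water to 0 °C releases 0.133·4180·29.4 = 16345 J.
To melt every bit of ice: 0.44·334000 = 146960 J.
That's not enough to melt it all — equilibrium is at 0 °C with ice remaining.
Mass melted = 16345/334000 ≈ 0.04894 kg.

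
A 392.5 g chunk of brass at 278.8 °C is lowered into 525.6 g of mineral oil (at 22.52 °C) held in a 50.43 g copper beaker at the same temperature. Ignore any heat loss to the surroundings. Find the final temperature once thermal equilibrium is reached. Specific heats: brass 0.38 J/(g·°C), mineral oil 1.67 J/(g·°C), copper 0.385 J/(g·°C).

Taking heat into each body as positive, Σ m c ΔT = 0:
392.5×0.38×(T − 278.8) + 525.6×1.67×(T − 22.52) + 50.43×0.385×(T − 22.52) = 0
(149.15 + 877.75 + 19.42) T = 149.15×278.8 + 877.75×22.52 + 19.42×22.52
T ≈ 59.05 °C

T_f ≈ 59.1 °C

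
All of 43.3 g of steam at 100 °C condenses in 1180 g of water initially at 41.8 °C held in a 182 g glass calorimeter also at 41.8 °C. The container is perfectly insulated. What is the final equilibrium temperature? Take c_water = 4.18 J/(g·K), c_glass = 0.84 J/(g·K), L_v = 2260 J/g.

T_f ≈ 62.4 °C

Conservation of energy gives ΣQ = 0:
condense steam: −43.3·2260 = −97858
  condensed water 100 °C→T: 180.99(T − 100)
  water warms: 1180·4.18·(T − 41.8) = 4932.4(T − 41.8)
  cup: 152.88(T − 41.8)
5266.3 T = 97858 + 18099 + 212565 = 328522
T ≈ 62.38 °C, under the boiling point, so the assumption holds.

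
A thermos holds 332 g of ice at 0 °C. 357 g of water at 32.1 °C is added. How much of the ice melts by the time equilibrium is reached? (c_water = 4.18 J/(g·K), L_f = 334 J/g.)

m_melted ≈ 143 g

Cooling the water to 0 °C releases 357·4.18·32.1 = 47902 J.
Fully melting the ice requires m_ice L_f = 332·334 = 110888 J.
Since 47902 < 110888 J, not all the ice melts; equilibrium is at 0 °C.
Mass melted = 47902/334 ≈ 143.4 g.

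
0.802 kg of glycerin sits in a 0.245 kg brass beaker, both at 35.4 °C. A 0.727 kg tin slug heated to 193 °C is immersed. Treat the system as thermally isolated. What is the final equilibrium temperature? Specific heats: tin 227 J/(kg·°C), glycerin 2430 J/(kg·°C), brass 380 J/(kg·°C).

Taking heat into each body as positive, Σ m c ΔT = 0:
0.727*227*(T − 193) + 0.802*2430*(T − 35.4) + 0.245*380*(T − 35.4) = 0
2207 T = 104136
T = 104136/2207 ≈ 47.18 °C

T_f ≈ 47.2 °C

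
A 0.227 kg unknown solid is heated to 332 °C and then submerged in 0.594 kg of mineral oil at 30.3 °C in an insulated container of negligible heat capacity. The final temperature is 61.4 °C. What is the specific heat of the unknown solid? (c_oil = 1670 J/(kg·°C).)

Setting the total heat transfer to zero:
0.227·c·(61.4 − 332) + 0.594·1670·(61.4 − 30.3) = 0
-61.43 c = -30851
c = -30851/-61.43 ≈ 502.2 J/(kg·°C)

c ≈ 502 J/(kg·°C)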